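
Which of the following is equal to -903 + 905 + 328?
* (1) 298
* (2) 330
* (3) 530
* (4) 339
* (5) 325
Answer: 2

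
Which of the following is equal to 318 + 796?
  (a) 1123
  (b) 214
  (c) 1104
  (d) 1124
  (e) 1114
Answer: e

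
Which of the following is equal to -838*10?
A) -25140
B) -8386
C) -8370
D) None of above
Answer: D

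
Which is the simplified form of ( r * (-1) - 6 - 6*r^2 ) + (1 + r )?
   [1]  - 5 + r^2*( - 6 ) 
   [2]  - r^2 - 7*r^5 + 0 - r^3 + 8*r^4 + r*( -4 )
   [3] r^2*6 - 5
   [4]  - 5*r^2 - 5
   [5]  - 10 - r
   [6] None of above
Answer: 1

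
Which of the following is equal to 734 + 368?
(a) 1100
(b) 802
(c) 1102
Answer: c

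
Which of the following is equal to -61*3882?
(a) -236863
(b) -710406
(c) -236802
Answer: c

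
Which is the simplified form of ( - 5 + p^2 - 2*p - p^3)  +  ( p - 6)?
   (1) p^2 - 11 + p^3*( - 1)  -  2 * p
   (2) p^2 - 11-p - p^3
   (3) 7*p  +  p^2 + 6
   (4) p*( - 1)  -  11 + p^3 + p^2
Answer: 2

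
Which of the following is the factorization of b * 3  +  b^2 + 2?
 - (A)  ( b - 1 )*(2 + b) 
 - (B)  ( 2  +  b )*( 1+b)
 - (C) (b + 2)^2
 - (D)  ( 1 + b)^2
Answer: B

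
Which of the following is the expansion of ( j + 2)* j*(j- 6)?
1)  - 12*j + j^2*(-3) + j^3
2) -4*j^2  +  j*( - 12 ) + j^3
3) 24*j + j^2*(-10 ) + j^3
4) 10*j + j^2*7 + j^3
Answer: 2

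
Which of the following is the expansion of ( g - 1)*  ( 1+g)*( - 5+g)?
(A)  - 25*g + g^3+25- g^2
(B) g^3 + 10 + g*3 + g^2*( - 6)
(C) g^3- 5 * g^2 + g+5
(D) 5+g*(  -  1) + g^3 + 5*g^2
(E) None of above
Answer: E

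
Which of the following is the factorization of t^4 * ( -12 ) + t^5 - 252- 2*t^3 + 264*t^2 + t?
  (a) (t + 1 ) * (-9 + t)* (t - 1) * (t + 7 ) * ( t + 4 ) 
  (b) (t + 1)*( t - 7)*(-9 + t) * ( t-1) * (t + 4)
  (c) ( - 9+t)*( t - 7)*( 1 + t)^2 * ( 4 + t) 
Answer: b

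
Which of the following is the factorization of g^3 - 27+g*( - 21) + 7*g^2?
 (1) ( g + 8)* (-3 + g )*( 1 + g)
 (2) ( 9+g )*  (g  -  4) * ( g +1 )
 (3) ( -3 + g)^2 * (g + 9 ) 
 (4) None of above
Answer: 4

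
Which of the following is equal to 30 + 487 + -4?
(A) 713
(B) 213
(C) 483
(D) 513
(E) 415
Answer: D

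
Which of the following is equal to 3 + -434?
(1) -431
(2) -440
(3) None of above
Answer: 1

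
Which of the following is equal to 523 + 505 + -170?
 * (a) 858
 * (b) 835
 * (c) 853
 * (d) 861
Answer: a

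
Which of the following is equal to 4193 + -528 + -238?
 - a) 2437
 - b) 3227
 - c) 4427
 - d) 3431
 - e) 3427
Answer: e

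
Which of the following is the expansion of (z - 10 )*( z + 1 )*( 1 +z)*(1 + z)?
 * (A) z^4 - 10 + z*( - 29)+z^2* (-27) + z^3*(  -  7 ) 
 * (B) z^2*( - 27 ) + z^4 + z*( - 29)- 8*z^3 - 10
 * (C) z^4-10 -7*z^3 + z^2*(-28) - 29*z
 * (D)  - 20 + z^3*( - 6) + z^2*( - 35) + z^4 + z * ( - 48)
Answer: A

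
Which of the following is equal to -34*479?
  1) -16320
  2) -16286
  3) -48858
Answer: 2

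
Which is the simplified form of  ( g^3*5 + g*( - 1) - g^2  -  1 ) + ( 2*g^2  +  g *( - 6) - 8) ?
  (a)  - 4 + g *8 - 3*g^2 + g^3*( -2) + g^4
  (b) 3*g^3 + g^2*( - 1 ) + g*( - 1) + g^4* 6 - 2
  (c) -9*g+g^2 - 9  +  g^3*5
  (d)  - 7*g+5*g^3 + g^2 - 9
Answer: d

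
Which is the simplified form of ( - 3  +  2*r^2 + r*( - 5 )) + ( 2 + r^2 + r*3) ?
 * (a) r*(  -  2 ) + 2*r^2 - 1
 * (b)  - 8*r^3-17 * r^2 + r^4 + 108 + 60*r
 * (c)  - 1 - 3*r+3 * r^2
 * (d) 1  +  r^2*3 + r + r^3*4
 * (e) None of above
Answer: e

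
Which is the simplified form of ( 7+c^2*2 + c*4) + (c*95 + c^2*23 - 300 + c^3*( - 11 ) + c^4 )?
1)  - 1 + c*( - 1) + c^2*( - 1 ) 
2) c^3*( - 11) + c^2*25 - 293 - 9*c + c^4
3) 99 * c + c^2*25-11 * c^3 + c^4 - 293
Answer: 3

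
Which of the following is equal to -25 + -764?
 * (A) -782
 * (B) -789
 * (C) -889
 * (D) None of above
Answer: B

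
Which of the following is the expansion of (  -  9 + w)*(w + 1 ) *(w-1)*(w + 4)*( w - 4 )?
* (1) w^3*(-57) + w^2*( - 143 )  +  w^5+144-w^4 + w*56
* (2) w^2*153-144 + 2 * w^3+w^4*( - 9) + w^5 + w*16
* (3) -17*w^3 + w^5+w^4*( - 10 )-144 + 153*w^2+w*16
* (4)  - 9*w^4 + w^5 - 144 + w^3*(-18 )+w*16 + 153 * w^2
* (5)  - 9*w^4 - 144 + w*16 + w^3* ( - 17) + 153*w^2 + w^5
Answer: 5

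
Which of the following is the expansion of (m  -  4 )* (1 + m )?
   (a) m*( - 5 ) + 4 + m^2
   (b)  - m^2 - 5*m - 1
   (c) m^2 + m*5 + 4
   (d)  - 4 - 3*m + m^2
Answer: d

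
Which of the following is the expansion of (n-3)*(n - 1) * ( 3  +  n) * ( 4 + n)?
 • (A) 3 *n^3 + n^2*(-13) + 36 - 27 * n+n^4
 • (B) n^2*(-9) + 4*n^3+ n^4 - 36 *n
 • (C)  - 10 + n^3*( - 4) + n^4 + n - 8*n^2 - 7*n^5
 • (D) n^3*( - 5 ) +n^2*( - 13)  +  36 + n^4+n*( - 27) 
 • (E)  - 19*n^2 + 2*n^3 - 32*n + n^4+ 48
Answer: A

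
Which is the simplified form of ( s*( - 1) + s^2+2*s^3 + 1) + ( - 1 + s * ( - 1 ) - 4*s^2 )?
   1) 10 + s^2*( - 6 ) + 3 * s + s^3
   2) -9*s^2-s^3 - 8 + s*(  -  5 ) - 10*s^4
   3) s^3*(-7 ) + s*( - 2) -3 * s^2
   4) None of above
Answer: 4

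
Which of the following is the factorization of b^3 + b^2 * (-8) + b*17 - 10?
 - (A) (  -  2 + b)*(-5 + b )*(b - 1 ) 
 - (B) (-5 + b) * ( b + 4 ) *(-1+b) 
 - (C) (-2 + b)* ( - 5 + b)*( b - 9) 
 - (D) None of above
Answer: A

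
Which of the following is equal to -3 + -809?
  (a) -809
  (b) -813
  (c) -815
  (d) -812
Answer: d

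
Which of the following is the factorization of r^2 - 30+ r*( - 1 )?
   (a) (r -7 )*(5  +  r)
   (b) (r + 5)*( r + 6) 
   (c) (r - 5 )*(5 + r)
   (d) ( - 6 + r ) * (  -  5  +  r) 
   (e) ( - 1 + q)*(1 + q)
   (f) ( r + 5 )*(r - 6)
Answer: f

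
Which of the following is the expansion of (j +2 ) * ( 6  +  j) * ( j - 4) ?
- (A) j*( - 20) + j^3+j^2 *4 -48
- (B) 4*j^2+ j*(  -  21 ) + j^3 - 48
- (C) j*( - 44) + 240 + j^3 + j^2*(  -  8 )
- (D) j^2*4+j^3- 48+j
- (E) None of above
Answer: A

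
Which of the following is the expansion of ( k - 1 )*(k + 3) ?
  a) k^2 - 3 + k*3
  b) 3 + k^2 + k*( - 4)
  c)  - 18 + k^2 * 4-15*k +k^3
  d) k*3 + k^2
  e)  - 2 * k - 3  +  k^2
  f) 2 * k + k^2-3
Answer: f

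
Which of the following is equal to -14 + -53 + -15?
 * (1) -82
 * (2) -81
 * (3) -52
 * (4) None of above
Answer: 1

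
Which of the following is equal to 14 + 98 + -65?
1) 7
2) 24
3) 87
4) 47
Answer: 4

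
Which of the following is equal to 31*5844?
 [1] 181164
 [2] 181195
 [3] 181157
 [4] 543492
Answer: 1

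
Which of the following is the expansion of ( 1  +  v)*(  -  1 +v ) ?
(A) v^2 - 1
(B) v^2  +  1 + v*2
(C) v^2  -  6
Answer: A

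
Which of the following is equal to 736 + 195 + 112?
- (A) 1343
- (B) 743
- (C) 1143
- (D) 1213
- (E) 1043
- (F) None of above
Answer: E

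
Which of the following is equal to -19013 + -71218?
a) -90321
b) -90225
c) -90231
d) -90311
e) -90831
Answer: c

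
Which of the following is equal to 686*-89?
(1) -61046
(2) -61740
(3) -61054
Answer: 3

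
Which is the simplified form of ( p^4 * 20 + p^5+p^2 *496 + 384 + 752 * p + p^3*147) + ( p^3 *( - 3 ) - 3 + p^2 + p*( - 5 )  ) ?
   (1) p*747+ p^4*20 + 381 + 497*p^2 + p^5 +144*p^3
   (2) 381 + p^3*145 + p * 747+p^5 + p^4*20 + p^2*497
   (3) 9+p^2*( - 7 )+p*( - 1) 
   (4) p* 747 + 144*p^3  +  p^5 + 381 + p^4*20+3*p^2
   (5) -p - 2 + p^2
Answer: 1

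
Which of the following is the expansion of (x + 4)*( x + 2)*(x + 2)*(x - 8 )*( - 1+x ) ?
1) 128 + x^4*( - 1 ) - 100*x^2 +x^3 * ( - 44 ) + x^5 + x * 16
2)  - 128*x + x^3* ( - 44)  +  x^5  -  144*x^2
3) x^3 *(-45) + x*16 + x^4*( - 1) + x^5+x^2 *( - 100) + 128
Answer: 1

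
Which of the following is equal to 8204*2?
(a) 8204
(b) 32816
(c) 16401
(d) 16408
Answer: d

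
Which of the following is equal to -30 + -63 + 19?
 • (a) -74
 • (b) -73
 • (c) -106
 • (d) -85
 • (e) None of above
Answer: a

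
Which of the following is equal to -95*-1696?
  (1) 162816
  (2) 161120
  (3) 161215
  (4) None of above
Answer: 2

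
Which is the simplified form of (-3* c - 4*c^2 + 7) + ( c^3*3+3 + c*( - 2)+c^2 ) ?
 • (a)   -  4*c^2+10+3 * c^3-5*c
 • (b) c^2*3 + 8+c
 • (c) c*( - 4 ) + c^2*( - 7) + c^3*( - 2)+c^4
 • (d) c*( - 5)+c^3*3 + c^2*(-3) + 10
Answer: d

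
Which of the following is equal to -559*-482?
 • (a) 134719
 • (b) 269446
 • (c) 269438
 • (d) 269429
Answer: c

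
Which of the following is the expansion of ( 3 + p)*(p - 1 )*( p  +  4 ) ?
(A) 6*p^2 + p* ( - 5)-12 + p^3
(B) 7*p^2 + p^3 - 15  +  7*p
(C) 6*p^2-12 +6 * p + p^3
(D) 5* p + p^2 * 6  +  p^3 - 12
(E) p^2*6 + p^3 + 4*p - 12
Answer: D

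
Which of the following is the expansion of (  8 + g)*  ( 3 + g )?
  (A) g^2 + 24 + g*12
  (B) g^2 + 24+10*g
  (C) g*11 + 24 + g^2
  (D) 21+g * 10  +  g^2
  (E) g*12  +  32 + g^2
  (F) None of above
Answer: C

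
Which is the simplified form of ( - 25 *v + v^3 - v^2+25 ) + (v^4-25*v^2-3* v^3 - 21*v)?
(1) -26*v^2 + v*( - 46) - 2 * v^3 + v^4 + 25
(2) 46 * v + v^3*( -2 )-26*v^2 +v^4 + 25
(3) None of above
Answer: 1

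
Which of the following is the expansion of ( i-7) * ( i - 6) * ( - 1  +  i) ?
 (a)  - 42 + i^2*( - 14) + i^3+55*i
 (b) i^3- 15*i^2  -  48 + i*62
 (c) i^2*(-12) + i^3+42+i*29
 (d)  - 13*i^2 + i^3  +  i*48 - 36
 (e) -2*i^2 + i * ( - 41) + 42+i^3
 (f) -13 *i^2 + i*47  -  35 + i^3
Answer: a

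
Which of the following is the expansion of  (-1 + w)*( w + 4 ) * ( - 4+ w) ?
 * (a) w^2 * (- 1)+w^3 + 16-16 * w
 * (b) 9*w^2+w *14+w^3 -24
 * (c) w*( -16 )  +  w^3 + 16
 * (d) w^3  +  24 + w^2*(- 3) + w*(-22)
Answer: a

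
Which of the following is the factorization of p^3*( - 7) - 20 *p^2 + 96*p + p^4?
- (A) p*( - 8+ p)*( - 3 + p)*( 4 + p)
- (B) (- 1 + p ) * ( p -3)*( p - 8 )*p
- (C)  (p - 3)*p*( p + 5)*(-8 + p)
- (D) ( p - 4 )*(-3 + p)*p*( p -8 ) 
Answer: A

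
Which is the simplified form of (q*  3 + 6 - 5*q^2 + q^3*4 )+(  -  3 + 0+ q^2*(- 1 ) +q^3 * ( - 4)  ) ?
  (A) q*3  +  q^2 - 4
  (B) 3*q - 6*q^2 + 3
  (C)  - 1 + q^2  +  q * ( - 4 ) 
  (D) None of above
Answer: B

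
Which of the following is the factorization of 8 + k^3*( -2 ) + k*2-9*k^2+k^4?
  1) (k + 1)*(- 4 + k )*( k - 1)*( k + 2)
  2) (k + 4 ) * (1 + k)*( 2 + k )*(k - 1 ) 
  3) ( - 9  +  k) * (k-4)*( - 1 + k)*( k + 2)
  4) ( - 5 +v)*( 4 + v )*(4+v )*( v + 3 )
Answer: 1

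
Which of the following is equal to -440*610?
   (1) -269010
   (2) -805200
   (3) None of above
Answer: 3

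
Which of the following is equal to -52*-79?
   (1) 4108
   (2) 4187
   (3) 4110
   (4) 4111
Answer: 1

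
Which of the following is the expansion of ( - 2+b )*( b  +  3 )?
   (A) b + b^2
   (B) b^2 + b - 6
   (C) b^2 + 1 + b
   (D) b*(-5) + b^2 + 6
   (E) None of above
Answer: B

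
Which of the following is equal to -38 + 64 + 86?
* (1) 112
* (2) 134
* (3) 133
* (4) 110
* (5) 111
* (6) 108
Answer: 1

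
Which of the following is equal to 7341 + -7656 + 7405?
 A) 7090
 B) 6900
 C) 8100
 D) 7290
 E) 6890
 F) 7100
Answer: A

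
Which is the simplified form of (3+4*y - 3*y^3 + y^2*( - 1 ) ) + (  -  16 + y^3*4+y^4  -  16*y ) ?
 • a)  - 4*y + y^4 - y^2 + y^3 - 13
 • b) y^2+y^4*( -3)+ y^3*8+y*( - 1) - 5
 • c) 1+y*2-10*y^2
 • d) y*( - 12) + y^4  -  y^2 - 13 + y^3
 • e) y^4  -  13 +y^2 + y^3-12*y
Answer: d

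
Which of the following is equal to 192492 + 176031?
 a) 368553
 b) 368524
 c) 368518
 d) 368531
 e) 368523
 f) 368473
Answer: e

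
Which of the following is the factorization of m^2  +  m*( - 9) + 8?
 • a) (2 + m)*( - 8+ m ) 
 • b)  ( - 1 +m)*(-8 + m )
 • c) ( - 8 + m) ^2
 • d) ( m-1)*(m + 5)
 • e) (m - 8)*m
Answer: b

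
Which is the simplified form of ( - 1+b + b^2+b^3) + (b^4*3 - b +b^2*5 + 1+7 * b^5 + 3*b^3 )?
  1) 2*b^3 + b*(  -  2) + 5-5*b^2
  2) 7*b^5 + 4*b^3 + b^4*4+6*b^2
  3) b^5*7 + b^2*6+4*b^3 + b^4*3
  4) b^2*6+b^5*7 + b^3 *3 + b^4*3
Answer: 3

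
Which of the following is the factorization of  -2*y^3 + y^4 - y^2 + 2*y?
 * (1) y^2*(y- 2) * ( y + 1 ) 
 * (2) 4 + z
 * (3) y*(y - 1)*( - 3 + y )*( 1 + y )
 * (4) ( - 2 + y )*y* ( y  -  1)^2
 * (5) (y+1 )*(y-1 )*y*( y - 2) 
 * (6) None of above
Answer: 5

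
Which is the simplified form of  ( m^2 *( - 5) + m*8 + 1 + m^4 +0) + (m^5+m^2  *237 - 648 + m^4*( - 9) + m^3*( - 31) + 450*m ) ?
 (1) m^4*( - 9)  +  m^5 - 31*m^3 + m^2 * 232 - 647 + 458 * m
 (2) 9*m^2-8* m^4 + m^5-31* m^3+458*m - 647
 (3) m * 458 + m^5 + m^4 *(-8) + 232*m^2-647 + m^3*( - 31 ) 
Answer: 3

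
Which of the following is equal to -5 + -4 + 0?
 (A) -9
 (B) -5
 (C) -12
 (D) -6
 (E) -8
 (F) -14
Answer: A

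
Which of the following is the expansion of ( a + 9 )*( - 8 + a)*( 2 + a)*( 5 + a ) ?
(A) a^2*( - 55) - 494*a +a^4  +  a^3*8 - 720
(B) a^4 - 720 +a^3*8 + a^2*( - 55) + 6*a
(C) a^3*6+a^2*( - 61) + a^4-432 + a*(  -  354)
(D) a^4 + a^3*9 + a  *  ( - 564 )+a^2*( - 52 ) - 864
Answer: A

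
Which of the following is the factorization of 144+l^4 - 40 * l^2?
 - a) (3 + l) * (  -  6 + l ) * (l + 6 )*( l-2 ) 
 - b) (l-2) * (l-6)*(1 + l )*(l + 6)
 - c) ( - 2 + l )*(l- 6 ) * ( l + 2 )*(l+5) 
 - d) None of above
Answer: d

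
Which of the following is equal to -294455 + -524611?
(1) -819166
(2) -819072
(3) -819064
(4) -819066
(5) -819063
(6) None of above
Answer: 4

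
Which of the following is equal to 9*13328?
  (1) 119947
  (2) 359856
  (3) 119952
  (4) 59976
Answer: 3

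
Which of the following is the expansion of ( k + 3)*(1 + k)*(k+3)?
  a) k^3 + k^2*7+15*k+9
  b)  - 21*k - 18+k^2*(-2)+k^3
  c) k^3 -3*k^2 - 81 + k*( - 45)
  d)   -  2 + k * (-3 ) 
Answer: a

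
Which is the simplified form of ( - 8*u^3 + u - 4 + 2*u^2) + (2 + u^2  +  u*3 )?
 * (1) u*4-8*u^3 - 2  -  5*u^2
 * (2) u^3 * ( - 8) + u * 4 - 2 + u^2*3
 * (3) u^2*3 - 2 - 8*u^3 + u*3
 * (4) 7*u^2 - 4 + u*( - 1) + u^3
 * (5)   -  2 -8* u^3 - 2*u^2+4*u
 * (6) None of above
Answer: 2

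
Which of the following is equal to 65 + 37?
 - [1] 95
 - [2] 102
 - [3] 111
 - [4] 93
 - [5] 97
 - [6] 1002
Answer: 2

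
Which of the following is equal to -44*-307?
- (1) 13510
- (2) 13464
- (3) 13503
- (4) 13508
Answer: 4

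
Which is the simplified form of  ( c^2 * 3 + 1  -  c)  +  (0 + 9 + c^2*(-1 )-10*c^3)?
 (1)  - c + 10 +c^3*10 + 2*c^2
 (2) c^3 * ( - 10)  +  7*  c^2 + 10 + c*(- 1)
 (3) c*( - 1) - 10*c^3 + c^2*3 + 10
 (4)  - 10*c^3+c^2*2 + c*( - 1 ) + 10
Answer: 4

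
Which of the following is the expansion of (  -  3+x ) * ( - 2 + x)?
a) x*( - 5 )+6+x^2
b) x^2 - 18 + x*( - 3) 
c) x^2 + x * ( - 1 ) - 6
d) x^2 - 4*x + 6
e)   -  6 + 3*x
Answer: a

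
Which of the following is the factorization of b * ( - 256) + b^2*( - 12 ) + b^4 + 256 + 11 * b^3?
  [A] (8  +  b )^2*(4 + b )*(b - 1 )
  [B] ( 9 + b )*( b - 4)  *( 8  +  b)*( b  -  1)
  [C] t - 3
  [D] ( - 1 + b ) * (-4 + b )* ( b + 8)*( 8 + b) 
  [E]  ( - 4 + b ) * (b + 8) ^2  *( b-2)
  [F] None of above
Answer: D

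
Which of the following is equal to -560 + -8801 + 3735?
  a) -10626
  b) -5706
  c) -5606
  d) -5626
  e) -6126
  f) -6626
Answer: d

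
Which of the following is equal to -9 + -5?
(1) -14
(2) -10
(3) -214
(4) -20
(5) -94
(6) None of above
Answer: 1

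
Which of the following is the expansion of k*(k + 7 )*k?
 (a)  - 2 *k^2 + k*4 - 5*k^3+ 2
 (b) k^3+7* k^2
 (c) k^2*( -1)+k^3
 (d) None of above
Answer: b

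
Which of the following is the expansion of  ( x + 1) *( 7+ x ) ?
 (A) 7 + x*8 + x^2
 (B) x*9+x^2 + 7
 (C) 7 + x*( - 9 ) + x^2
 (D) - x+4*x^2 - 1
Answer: A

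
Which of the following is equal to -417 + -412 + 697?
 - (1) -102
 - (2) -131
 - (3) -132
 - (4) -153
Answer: 3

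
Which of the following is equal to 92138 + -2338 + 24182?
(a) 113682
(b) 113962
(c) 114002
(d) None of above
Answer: d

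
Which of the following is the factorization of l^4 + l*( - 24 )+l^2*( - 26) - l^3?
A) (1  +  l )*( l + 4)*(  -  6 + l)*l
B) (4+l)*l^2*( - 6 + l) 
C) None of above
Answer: A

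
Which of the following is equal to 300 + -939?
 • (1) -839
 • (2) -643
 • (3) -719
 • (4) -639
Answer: 4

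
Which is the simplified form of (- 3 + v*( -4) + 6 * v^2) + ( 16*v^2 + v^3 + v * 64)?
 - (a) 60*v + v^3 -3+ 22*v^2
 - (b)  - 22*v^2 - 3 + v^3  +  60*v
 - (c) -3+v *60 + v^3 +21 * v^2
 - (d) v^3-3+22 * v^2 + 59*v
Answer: a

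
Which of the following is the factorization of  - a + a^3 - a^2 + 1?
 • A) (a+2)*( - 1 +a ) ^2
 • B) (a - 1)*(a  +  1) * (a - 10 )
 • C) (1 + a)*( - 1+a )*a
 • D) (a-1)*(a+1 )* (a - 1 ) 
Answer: D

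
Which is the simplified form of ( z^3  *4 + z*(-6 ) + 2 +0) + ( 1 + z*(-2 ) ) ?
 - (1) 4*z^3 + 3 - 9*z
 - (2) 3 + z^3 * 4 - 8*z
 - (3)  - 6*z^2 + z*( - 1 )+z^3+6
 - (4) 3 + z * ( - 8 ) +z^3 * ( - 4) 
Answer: 2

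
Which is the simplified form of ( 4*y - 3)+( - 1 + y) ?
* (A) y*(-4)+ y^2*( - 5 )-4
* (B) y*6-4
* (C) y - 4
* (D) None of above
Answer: D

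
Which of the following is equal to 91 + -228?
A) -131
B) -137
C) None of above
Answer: B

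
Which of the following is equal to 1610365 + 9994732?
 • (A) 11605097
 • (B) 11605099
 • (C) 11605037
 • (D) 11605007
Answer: A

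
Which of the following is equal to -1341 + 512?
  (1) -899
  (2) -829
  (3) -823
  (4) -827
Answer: 2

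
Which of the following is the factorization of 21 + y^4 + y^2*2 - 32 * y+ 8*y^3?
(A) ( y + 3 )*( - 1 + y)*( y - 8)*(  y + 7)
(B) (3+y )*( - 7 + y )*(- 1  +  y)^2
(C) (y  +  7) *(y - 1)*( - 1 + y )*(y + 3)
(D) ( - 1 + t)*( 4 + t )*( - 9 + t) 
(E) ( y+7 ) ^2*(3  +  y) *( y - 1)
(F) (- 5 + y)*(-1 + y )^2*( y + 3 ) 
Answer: C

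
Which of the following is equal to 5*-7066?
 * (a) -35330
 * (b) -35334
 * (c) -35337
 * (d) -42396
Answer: a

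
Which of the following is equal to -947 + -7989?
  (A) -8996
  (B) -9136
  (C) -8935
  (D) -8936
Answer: D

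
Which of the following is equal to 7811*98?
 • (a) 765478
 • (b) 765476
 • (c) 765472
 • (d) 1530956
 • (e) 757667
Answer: a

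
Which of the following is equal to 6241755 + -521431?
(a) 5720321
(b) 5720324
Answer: b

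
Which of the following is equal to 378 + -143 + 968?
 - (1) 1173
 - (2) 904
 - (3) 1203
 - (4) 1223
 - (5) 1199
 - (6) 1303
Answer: 3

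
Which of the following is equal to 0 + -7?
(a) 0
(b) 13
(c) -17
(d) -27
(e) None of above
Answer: e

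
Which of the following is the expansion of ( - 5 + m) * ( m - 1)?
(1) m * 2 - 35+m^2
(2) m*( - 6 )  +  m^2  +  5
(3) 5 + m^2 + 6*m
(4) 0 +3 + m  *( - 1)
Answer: 2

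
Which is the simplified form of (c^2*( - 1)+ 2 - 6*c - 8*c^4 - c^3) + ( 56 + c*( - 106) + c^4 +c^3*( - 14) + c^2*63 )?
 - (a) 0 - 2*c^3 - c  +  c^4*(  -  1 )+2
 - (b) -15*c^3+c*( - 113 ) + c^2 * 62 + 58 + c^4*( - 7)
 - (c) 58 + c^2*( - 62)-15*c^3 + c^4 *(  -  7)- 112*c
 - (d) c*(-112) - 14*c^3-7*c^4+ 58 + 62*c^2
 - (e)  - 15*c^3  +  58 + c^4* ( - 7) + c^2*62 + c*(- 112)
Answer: e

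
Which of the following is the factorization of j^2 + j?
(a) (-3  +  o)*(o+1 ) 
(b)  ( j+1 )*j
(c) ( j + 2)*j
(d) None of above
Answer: b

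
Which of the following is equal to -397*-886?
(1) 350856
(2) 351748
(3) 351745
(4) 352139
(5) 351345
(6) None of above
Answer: 6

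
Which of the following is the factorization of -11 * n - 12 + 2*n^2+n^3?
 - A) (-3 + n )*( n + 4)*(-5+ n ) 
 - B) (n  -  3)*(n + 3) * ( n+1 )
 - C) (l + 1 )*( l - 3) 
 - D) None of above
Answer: D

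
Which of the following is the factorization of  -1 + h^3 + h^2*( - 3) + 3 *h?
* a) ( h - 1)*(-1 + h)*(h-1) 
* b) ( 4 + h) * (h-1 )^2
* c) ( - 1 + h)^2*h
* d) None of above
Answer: a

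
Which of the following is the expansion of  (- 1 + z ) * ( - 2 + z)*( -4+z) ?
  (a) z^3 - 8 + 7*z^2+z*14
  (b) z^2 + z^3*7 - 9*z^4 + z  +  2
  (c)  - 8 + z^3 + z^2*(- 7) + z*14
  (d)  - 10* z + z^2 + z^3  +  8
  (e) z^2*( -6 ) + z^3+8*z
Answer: c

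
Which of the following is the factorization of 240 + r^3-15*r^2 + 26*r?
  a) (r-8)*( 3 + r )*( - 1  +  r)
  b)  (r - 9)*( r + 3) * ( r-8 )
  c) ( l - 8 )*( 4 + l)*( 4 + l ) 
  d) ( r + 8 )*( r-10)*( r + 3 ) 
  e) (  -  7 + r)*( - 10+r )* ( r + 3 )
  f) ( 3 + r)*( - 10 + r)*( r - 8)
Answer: f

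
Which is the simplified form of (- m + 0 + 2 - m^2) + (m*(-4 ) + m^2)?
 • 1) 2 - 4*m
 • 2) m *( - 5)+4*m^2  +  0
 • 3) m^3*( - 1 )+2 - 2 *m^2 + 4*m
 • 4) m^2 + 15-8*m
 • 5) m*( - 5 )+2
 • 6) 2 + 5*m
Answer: 5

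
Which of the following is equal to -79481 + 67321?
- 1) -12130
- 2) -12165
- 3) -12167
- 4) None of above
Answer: 4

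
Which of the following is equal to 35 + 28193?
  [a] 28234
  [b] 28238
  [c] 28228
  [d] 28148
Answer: c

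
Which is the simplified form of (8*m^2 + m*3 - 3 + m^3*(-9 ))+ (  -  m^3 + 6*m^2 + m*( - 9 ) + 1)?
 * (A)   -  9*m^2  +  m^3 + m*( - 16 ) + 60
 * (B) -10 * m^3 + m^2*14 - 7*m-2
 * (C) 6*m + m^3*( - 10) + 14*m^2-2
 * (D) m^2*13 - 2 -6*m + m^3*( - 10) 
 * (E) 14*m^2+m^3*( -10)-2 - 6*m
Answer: E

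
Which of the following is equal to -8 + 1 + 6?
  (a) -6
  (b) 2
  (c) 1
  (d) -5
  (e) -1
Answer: e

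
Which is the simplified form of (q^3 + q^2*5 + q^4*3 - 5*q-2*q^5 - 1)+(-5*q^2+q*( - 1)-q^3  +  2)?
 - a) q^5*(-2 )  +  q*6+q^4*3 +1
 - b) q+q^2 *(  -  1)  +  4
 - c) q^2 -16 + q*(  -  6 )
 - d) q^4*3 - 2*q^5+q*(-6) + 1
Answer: d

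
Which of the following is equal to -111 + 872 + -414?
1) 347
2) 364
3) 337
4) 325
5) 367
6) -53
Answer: 1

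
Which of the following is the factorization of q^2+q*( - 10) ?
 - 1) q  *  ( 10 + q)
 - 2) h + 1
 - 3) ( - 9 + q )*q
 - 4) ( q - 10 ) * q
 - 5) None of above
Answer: 4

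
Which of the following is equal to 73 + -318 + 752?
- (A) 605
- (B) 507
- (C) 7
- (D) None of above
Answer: B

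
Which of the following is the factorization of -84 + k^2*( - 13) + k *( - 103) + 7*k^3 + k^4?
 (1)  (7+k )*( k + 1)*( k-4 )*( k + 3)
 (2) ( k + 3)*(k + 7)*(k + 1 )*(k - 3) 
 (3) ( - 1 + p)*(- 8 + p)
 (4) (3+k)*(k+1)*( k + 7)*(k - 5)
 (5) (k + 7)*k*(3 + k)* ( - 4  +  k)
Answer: 1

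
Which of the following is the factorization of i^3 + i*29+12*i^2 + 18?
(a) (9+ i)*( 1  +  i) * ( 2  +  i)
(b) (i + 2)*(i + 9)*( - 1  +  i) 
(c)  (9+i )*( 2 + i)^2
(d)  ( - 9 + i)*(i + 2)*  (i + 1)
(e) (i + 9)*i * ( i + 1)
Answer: a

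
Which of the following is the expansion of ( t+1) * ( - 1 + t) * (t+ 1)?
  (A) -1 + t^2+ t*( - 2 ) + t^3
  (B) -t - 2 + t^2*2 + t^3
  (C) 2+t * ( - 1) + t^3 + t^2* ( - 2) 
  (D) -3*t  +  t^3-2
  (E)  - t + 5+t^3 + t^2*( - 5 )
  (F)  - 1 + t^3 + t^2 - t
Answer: F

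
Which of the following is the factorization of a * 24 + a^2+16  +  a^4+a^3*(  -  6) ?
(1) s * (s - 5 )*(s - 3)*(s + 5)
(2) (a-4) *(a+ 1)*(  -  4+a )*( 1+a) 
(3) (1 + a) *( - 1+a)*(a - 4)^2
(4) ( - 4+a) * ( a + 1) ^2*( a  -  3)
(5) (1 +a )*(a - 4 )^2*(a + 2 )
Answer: 2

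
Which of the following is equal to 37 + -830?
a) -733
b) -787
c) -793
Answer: c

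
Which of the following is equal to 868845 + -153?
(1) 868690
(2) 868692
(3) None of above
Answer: 2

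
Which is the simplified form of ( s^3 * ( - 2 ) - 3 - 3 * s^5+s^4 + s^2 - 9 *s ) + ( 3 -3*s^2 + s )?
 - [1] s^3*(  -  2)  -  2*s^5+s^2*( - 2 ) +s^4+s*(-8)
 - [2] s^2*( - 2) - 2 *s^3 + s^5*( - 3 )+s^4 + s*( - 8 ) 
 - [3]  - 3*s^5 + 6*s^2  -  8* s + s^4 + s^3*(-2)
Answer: 2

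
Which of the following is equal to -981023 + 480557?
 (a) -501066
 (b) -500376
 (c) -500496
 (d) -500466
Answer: d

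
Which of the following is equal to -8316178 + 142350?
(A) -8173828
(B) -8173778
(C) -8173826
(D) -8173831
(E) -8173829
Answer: A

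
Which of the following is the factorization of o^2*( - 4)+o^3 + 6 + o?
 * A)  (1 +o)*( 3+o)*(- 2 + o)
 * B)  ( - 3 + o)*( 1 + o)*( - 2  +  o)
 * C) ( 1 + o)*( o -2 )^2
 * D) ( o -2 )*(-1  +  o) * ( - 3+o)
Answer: B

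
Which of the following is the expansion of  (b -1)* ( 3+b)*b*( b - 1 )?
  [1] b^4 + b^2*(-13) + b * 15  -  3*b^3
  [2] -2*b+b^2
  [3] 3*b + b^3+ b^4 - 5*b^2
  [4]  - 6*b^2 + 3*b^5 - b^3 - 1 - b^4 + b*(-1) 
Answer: 3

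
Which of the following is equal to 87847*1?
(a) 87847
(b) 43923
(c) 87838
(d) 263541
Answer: a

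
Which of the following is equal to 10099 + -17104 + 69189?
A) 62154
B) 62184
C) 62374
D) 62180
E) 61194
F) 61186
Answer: B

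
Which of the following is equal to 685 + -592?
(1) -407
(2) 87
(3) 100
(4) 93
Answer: 4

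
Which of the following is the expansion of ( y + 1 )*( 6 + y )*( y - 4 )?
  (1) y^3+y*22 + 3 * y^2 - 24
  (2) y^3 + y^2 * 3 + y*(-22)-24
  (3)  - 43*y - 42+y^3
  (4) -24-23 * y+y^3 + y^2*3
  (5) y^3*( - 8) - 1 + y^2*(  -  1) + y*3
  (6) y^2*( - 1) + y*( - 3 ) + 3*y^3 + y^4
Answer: 2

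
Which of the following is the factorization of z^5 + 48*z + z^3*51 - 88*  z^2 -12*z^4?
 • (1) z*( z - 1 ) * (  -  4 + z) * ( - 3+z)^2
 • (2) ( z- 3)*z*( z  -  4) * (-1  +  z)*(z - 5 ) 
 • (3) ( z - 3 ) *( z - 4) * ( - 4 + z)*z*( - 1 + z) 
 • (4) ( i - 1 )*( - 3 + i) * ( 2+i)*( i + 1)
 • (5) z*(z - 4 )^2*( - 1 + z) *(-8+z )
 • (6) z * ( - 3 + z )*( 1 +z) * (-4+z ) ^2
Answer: 3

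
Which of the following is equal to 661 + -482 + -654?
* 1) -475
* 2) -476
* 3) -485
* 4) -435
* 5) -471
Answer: 1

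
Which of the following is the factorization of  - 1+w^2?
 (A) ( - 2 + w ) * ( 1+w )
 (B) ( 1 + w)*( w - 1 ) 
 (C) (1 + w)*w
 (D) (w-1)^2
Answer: B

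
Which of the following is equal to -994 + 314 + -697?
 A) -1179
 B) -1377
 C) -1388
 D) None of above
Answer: B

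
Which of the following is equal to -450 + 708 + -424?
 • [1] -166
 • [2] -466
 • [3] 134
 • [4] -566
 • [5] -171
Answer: 1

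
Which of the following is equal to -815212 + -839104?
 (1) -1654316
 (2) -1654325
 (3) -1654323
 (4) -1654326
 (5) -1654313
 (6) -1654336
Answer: 1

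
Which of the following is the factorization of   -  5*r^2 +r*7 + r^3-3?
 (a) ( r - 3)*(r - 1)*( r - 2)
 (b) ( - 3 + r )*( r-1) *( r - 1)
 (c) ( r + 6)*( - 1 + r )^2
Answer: b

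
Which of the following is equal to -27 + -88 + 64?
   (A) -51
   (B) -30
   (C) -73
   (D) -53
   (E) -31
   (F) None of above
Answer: A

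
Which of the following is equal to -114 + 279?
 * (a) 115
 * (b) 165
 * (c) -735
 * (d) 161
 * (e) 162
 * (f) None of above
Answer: b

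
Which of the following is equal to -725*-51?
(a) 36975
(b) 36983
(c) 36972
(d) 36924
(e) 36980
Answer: a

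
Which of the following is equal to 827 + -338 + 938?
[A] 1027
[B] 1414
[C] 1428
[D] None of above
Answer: D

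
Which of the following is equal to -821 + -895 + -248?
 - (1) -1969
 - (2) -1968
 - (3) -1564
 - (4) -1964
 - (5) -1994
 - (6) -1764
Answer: 4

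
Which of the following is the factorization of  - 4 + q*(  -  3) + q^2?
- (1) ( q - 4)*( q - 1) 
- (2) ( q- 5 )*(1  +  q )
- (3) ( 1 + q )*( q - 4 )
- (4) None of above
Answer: 3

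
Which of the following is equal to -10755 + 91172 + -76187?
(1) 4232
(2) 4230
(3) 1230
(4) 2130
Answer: 2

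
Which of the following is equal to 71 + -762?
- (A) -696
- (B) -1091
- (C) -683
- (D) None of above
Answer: D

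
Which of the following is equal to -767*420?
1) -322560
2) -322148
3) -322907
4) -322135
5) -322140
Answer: 5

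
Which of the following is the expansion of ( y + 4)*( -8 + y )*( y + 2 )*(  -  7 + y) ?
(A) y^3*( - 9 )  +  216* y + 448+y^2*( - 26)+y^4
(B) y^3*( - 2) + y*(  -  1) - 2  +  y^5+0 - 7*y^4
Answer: A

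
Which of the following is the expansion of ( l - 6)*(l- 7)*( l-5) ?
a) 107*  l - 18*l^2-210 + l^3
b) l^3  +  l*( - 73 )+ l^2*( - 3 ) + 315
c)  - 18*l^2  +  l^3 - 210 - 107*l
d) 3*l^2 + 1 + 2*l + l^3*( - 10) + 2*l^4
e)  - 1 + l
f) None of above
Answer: a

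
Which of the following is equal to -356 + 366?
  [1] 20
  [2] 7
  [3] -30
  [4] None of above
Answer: 4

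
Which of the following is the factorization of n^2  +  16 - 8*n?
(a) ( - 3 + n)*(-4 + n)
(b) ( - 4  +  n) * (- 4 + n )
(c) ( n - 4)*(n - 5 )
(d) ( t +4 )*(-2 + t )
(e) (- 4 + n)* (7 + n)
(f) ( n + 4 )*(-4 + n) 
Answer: b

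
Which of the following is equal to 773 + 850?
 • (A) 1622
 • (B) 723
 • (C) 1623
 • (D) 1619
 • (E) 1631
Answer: C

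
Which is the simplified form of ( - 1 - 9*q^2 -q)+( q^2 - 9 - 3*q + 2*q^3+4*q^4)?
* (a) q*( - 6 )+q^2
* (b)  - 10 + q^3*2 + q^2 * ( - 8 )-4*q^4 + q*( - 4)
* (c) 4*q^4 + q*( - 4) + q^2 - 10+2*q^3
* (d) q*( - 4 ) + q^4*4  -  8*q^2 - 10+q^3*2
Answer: d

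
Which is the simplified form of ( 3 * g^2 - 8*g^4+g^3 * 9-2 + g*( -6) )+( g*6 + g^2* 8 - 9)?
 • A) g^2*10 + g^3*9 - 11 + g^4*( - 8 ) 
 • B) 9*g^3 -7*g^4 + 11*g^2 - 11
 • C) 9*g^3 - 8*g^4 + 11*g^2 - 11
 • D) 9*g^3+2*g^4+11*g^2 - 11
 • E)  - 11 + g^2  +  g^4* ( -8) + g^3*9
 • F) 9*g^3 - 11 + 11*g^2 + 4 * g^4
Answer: C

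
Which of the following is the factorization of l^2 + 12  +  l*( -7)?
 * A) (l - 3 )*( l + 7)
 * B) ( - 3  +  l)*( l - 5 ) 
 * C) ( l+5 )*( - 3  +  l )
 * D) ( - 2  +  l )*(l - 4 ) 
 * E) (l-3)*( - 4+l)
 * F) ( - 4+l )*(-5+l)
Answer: E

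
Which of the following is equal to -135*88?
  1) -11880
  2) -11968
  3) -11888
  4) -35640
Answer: 1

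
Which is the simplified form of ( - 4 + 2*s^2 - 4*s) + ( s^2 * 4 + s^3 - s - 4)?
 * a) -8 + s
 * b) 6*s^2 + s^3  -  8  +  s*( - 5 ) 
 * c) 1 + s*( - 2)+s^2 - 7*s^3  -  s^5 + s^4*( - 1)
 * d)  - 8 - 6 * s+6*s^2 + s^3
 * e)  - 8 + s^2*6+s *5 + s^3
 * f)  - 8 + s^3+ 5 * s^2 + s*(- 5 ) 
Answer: b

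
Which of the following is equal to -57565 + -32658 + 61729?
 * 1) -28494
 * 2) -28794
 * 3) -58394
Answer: 1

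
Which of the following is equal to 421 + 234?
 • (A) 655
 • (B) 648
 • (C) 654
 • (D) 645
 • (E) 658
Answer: A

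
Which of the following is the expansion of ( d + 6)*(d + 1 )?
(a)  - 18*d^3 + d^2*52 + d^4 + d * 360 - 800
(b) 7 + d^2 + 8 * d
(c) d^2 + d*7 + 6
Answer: c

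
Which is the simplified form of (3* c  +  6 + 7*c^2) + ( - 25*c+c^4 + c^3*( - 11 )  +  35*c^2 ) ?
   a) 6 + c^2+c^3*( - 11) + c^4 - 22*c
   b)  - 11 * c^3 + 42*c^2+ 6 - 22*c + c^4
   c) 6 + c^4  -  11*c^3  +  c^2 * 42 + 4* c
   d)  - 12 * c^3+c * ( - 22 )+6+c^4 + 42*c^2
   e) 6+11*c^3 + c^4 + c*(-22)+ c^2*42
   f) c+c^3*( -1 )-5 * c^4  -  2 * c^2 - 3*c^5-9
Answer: b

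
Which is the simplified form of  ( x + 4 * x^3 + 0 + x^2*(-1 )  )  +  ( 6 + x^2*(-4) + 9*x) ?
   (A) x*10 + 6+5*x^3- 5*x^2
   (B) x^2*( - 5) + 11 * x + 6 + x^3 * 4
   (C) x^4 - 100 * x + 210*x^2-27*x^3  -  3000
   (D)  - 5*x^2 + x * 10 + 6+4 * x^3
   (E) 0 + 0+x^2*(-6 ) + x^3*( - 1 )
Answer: D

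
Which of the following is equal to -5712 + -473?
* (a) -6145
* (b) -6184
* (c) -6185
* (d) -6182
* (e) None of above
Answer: c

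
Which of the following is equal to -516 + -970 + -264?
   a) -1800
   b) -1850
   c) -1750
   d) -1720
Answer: c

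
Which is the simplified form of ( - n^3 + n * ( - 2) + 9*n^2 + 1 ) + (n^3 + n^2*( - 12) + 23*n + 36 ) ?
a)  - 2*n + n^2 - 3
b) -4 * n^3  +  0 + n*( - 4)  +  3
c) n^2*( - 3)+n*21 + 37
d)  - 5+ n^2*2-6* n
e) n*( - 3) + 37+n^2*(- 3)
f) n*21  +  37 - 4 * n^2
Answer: c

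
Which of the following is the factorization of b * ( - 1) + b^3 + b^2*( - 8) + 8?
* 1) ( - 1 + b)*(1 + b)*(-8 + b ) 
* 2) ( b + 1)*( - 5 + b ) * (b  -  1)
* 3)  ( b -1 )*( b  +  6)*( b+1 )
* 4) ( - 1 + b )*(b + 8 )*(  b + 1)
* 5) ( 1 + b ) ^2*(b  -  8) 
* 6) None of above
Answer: 1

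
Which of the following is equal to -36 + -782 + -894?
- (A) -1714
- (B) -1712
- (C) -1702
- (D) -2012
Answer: B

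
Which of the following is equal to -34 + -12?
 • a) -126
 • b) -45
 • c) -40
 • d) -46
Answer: d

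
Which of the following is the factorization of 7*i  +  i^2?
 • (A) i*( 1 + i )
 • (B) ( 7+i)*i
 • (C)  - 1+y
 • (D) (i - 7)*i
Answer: B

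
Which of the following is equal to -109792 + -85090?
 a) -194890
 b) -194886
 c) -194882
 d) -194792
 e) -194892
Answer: c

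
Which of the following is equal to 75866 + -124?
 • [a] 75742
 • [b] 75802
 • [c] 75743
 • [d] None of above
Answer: a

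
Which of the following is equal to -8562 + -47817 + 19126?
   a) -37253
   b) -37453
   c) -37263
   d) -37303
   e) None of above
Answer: a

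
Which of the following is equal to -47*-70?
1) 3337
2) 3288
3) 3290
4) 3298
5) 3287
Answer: 3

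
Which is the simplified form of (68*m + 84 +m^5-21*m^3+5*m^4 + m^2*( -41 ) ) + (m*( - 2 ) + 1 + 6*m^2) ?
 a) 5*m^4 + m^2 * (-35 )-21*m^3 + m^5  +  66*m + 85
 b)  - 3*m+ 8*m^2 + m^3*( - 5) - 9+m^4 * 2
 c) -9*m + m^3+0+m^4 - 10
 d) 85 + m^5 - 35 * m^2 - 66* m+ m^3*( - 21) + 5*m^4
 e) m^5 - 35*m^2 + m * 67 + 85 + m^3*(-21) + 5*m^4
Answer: a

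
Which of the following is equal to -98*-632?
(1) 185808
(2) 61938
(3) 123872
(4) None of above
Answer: 4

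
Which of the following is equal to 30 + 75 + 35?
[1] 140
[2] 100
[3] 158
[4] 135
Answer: 1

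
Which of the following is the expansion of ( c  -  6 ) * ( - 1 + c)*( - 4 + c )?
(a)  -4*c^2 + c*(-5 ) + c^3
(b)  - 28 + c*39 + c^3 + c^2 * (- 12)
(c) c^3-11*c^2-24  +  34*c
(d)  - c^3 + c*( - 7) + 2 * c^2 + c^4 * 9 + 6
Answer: c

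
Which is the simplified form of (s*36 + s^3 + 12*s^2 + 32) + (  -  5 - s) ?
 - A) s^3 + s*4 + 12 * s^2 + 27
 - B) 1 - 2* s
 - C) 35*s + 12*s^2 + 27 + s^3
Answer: C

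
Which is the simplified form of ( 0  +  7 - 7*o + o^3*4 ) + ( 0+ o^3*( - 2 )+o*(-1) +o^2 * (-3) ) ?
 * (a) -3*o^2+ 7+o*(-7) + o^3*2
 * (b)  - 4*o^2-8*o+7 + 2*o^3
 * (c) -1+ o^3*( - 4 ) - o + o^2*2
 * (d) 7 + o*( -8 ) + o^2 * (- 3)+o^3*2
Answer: d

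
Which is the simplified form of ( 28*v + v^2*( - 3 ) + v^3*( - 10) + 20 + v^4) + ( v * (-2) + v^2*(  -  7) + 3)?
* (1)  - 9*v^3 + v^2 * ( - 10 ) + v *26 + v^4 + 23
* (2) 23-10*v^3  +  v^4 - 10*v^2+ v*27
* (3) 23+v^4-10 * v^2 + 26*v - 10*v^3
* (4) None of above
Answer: 3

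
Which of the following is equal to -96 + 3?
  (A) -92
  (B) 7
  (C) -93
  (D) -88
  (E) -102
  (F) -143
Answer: C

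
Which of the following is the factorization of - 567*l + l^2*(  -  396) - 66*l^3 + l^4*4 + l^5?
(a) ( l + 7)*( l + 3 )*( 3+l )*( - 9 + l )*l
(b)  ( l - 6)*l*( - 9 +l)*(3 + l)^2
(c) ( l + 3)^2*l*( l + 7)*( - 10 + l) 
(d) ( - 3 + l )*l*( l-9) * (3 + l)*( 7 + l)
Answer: a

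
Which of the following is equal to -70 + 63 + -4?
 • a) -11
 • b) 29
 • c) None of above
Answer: a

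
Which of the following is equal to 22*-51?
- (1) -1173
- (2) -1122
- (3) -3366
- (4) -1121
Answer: 2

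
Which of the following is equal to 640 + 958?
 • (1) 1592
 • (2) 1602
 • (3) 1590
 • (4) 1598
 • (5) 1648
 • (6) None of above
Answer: 4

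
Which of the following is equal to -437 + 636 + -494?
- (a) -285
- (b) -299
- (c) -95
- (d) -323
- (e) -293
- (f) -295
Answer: f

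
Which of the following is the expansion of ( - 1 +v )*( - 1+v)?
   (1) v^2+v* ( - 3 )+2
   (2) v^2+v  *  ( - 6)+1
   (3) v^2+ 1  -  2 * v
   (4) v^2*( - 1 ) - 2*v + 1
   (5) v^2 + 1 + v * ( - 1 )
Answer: 3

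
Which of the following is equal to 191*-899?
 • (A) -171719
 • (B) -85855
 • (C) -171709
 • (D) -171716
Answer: C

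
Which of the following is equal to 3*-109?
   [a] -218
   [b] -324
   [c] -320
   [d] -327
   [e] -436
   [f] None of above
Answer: d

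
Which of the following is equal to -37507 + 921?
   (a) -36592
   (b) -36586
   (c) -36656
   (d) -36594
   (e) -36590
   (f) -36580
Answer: b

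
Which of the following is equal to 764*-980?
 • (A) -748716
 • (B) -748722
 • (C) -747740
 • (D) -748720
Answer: D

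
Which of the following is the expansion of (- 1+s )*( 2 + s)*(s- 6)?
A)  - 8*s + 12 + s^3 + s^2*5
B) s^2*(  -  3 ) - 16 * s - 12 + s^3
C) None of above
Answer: C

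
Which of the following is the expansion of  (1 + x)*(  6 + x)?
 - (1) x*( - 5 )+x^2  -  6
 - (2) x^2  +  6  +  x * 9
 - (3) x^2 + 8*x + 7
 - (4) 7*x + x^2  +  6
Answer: 4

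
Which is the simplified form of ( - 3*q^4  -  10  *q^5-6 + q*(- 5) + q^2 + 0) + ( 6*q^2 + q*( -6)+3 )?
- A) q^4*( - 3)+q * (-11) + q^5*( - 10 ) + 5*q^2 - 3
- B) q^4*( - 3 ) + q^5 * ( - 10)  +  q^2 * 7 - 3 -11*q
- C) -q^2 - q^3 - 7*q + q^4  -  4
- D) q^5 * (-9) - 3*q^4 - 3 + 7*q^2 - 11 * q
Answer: B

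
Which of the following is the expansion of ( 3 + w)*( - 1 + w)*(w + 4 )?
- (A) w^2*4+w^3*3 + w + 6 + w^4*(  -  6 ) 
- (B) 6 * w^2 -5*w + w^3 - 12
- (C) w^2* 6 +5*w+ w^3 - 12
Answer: C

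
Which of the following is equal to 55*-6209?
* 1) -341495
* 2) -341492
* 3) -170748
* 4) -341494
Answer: 1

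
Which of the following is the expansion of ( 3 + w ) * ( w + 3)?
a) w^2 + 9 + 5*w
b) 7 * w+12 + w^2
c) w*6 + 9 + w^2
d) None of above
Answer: c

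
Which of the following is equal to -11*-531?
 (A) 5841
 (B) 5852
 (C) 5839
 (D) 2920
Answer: A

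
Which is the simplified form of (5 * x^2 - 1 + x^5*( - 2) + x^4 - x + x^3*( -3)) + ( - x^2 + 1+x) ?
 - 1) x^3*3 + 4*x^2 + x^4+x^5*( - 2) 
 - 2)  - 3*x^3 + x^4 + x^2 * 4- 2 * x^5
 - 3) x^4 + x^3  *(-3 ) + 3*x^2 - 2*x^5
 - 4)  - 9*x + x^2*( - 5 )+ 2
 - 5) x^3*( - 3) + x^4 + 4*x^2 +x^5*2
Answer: 2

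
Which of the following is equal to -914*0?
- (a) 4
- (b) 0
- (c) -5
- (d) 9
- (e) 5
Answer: b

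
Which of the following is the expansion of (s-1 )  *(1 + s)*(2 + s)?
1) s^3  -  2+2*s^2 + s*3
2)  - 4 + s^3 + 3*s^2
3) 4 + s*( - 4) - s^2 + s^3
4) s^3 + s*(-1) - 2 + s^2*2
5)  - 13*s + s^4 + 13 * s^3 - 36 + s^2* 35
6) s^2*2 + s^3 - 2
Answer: 4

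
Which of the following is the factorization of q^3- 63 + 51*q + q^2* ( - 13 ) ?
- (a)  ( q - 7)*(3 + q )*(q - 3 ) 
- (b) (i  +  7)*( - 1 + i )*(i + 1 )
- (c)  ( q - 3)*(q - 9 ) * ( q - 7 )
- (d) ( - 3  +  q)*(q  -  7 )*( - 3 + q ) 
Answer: d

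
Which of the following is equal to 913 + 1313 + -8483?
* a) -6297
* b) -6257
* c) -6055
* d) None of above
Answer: b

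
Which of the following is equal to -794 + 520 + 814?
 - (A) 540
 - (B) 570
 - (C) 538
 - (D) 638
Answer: A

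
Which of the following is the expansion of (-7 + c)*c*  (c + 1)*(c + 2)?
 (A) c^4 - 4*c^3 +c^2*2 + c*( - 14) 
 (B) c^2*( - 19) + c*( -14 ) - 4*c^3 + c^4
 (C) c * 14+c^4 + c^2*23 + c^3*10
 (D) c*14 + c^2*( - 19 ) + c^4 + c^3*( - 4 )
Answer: B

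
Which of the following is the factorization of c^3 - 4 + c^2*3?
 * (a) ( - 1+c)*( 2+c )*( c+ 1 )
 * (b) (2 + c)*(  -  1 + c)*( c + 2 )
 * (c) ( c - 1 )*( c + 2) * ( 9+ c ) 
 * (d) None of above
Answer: b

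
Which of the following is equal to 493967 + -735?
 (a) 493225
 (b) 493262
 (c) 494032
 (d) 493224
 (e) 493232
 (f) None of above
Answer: e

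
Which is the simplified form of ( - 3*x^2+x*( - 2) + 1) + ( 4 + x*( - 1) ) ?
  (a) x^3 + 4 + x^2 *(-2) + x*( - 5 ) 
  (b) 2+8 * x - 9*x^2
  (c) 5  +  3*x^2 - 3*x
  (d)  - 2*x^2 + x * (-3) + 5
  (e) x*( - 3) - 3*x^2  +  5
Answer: e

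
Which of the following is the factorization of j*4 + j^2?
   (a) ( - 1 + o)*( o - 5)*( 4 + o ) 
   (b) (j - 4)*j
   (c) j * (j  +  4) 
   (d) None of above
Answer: c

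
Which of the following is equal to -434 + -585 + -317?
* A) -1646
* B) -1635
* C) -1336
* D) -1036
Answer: C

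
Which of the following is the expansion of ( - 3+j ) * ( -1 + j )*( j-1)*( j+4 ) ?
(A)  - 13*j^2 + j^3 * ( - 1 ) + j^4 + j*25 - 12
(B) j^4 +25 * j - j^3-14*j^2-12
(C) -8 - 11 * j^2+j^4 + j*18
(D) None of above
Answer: A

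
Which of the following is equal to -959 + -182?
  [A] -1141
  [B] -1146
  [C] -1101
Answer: A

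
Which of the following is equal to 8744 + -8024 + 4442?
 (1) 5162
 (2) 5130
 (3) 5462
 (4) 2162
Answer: 1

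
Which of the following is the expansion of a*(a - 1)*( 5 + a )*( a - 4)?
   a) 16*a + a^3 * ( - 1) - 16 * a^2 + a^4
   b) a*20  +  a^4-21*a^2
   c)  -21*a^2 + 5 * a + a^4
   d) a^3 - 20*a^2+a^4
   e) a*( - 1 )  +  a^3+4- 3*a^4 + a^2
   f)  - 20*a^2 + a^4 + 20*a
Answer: b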